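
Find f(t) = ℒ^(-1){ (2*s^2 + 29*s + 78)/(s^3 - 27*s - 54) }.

Factor the denominator: s^3 - 27*s - 54 = (s - 6)*(s + 3)^2.
Partial fraction decomposition gives [-2/(s + 3)] + [-1/(s + 3)^2] + [4/(s - 6)].
Invert each term: -2/(s + 3) ↔ -2e^(-3t); -1/(s + 3)^2 ↔ -t·e^(-3t); 4/(s - 6) ↔ 4e^(6t).

f(t) = -t*exp(-3*t) + 4*exp(6*t) - 2*exp(-3*t)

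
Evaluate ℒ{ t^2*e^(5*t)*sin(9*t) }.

54*(s^2 - 10*s - 2)/(s^2 - 10*s + 106)^3

L{sin(9t)} = 9/(s^2 + 81).
Multiplying by e^(5t) shifts s → s - 5, so L{e^(5*t)*sin(9*t)} = 9/((s - 5)^2 + 81).
Then apply L{t^2·g(t)} = (-1)^2 d^2/ds^2[G(s)] with G(s) = 9/((s - 5)^2 + 81):
differentiating 2 times and applying the sign gives 54*(s^2 - 10*s - 2)/(s^2 - 10*s + 106)^3.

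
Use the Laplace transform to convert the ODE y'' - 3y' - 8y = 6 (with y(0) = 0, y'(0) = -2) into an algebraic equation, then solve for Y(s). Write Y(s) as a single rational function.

Y(s) = (-2*s + 6)/(s^3 - 3*s^2 - 8*s)

Apply the Laplace transform to the equation.
The derivative rules (L{y''} = s^2 Y - s·y(0) - y'(0) and L{y'} = sY - y(0), with y(0) = 0, y'(0) = -2) turn the left side into (s^2 - 3*s - 8)Y - (-2).
The right side is L{6} = 6/s.
So (s^2 - 3*s - 8)Y = 6/s + (-2).
Solve for Y(s) and write it as one ratio of polynomials.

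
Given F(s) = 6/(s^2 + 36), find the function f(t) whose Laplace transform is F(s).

f(t) = sin(6*t)

Since L{sin(6t)} = 6/(s^2 + 36), the inverse is sin(6*t).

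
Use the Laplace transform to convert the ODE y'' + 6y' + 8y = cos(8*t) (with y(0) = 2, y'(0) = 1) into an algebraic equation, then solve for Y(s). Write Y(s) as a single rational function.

Y(s) = (2*s^3 + 13*s^2 + 129*s + 832)/(s^4 + 6*s^3 + 72*s^2 + 384*s + 512)

Apply the Laplace transform to the equation.
With L{y''} = s^2 Y - s·y(0) - y'(0) and L{y'} = sY - y(0), with y(0) = 2, y'(0) = 1: the LHS transforms to (s^2 + 6*s + 8)Y - (2*s + 13).
The right side is L{cos(8*t)} = s/(s^2 + 64).
So (s^2 + 6*s + 8)Y = s/(s^2 + 64) + (2*s + 13).
Solve for Y(s) and write it as one ratio of polynomials.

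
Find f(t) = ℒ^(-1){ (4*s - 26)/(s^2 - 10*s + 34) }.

f(t) = -2*exp(5*t)*sin(3*t) + 4*exp(5*t)*cos(3*t)

Complete the square in the denominator: s^2 - 10*s + 34 = (s - 5)^2 + 3^2.
Split the numerator to match: 4*s - 26 = 4·(s - 5) - 2·3.
Invert each term: 4·(s - 5)/((s - 5)^2 + 9) ↔ 4e^(5t)cos(3t); -2·3/((s - 5)^2 + 9) ↔ -2e^(5t)sin(3t).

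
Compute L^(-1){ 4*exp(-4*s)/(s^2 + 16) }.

The factor e^(-4s) signals a time shift by c = 4 (second shifting theorem).
L{sin(4t)} = 4/(s^2 + 16), so L^-1{4/(s^2 + 16)} = sin(4*t).
Hence the inverse is u(t - 4) times that function evaluated at t - 4.

Heaviside(t - 4)*(sin(4*t - 16))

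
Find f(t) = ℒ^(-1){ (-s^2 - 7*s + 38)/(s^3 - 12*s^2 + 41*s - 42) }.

f(t) = -3*exp(7*t) - 2*exp(3*t) + 4*exp(2*t)

Factor the denominator: s^3 - 12*s^2 + 41*s - 42 = (s - 7)*(s - 3)*(s - 2).
Partial fraction decomposition gives [-2/(s - 3)] + [-3/(s - 7)] + [4/(s - 2)].
Invert each term: -2/(s - 3) ↔ -2e^(3t); -3/(s - 7) ↔ -3e^(7t); 4/(s - 2) ↔ 4e^(2t).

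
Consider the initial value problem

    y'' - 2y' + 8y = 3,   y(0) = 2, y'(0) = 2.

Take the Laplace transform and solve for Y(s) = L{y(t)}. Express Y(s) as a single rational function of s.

Y(s) = (2*s^2 - 2*s + 3)/(s^3 - 2*s^2 + 8*s)

Apply the Laplace transform to the equation.
The derivative rules (L{y''} = s^2 Y - s·y(0) - y'(0) and L{y'} = sY - y(0), with y(0) = 2, y'(0) = 2) turn the left side into (s^2 - 2*s + 8)Y - (2*s - 2).
The right side is L{3} = 3/s.
So (s^2 - 2*s + 8)Y = 3/s + (2*s - 2).
Divide through and combine into a single rational function.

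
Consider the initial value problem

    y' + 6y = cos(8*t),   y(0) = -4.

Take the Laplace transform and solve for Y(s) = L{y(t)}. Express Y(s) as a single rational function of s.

Laplace-transform each side.
The derivative rules (L{y'} = sY - y(0) = sY - (-4)) turn the left side into (s + 6)Y - (-4).
The right side is L{cos(8*t)} = s/(s^2 + 64).
So (s + 6)Y = s/(s^2 + 64) + (-4).
Solve for Y(s) and write it as one ratio of polynomials.

Y(s) = (-4*s^2 + s - 256)/(s^3 + 6*s^2 + 64*s + 384)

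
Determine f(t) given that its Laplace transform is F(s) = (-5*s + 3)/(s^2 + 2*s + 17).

Complete the square in the denominator: s^2 + 2*s + 17 = (s + 1)^2 + 4^2.
Split the numerator to match: -5*s + 3 = -5·(s + 1) + 2·4.
Invert each term: -5·(s + 1)/((s + 1)^2 + 16) ↔ -5e^(-t)cos(4t); 2·4/((s + 1)^2 + 16) ↔ 2e^(-t)sin(4t).

f(t) = 2*exp(-t)*sin(4*t) - 5*exp(-t)*cos(4*t)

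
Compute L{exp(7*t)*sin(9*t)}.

9/((s - 7)^2 + 81)

L{sin(9t)} = 9/(s^2 + 81).
By the first shifting theorem, multiplying by e^(7t) replaces s with s - 7.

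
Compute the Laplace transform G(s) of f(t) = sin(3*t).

G(s) = 3/(s^2 + 9)

L{sin(3t)} = 3/(s^2 + 9).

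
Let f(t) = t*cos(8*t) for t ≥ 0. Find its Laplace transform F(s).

F(s) = (s - 8)*(s + 8)/(s^2 + 64)^2

L{cos(8t)} = s/(s^2 + 64).
Then apply L{t·g(t)} = -d/ds[G(s)] with G(s) = s/(s^2 + 64):
differentiating 1 time and applying the sign gives (s - 8)*(s + 8)/(s^2 + 64)^2.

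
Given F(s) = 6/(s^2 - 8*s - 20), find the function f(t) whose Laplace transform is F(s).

f(t) = exp(4*t)*sinh(6*t)

Rewrite the denominator: s^2 - 8*s - 20 = (s - 4)^2 - 36.
The form in (s - 4) signals a first-shifting-theorem factor e^(4t).
Since L{sinh(6t)} = 6/(s^2 - 36), the inverse is exp(4*t)*sinh(6*t).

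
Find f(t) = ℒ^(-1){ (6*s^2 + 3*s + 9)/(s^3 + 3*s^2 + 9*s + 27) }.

f(t) = -2*sin(3*t) + 3*cos(3*t) + 3*exp(-3*t)

Factor the denominator: s^3 + 3*s^2 + 9*s + 27 = (s + 3)*(s^2 + 9).
Partial fraction decomposition gives [3/(s + 3)] + [3*s/(s^2 + 9)] + [-6/(s^2 + 9)].
Invert each term: 3/(s + 3) ↔ 3e^(-3t); 3·s/(s^2 + 9) ↔ 3cos(3t); -2·3/(s^2 + 9) ↔ -2sin(3t).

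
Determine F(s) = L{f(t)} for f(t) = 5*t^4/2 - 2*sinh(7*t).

F(s) = -14/(s^2 - 49) + 60/s^5

The transform is linear, so treat each term independently.
(5/2)·[L{t^4} = 4!/s^5 = 24/s^5]; (-2)·[L{sinh(7t)} = 7/(s^2 - 49)].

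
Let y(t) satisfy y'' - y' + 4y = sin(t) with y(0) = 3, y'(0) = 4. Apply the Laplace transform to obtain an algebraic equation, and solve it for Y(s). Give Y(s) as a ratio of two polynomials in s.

Y(s) = (3*s^3 + s^2 + 3*s + 2)/(s^4 - s^3 + 5*s^2 - s + 4)

Transform both sides with L{·}.
Using L{y''} = s^2 Y - s·y(0) - y'(0) and L{y'} = sY - y(0), with y(0) = 3, y'(0) = 4, the left side becomes (s^2 - s + 4)Y - (3*s + 1).
The right side is L{sin(t)} = 1/(s^2 + 1).
So (s^2 - s + 4)Y = 1/(s^2 + 1) + (3*s + 1).
Divide through and combine into a single rational function.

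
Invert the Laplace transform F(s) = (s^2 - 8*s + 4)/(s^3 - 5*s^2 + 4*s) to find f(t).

f(t) = -exp(4*t) + exp(t) + 1

Factor the denominator: s^3 - 5*s^2 + 4*s = s*(s - 4)*(s - 1).
Partial fraction decomposition gives [1/s] + [-1/(s - 4)] + [1/(s - 1)].
Invert each term: 1/(s - 0) ↔ e^(0t); -1/(s - 4) ↔ -e^(4t); 1/(s - 1) ↔ e^(t).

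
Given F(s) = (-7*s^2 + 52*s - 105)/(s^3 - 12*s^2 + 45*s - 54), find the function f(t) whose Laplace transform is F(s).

Factor the denominator: s^3 - 12*s^2 + 45*s - 54 = (s - 6)*(s - 3)^2.
Partial fraction decomposition gives [-2/(s - 3)] + [4/(s - 3)^2] + [-5/(s - 6)].
Invert each term: -2/(s - 3) ↔ -2e^(3t); 4/(s - 3)^2 ↔ 4t·e^(3t); -5/(s - 6) ↔ -5e^(6t).

f(t) = 4*t*exp(3*t) - 5*exp(6*t) - 2*exp(3*t)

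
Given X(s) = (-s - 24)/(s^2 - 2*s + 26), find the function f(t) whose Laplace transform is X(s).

Complete the square in the denominator: s^2 - 2*s + 26 = (s - 1)^2 + 5^2.
Split the numerator to match: -s - 24 = -1·(s - 1) - 5·5.
Invert each term: -1·(s - 1)/((s - 1)^2 + 25) ↔ -e^(t)cos(5t); -5·5/((s - 1)^2 + 25) ↔ -5e^(t)sin(5t).

f(t) = -5*exp(t)*sin(5*t) - exp(t)*cos(5*t)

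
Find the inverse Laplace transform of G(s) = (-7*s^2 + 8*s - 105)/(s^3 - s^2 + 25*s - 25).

-4*exp(t) + sin(5*t) - 3*cos(5*t)

Factor the denominator: s^3 - s^2 + 25*s - 25 = (s - 1)*(s^2 + 25).
Partial fraction decomposition gives [-4/(s - 1)] + [-3*s/(s^2 + 25)] + [5/(s^2 + 25)].
Invert each term: -4/(s - 1) ↔ -4e^(t); -3·s/(s^2 + 25) ↔ -3cos(5t); 1·5/(s^2 + 25) ↔ sin(5t).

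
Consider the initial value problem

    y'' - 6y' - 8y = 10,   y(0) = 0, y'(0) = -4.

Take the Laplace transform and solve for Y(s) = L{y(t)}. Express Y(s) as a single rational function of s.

Y(s) = (-4*s + 10)/(s^3 - 6*s^2 - 8*s)

Take the Laplace transform of both sides.
The derivative rules (L{y''} = s^2 Y - s·y(0) - y'(0) and L{y'} = sY - y(0), with y(0) = 0, y'(0) = -4) turn the left side into (s^2 - 6*s - 8)Y - (-4).
The right side is L{10} = 10/s.
So (s^2 - 6*s - 8)Y = 10/s + (-4).
Isolate Y and clear denominators.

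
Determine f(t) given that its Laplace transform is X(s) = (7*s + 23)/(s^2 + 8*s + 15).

f(t) = exp(-3*t) + 6*exp(-5*t)

Factor the denominator: s^2 + 8*s + 15 = (s + 3)*(s + 5).
Partial fraction decomposition gives [6/(s + 5)] + [1/(s + 3)].
Invert each term: 6/(s + 5) ↔ 6e^(-5t); 1/(s + 3) ↔ e^(-3t).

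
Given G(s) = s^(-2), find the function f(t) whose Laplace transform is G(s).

f(t) = t

Since L{t} = 1!/s^2 = 1/s^2, the inverse is t.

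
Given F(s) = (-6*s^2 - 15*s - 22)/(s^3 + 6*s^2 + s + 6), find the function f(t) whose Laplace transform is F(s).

Factor the denominator: s^3 + 6*s^2 + s + 6 = (s + 6)*(s^2 + 1).
Partial fraction decomposition gives [-4/(s + 6)] + [-2*s/(s^2 + 1)] + [-3/(s^2 + 1)].
Invert each term: -4/(s + 6) ↔ -4e^(-6t); -2·s/(s^2 + 1) ↔ -2cos(t); -3·1/(s^2 + 1) ↔ -3sin(t).

f(t) = -3*sin(t) - 2*cos(t) - 4*exp(-6*t)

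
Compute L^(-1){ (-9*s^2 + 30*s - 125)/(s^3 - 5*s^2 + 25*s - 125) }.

-4*exp(5*t) + sin(5*t) - 5*cos(5*t)

Factor the denominator: s^3 - 5*s^2 + 25*s - 125 = (s - 5)*(s^2 + 25).
Partial fraction decomposition gives [-4/(s - 5)] + [-5*s/(s^2 + 25)] + [5/(s^2 + 25)].
Invert each term: -4/(s - 5) ↔ -4e^(5t); -5·s/(s^2 + 25) ↔ -5cos(5t); 1·5/(s^2 + 25) ↔ sin(5t).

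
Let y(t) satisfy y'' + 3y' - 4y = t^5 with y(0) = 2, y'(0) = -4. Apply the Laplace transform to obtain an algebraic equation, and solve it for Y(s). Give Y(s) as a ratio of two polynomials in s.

Take the Laplace transform of both sides.
The derivative rules (L{y''} = s^2 Y - s·y(0) - y'(0) and L{y'} = sY - y(0), with y(0) = 2, y'(0) = -4) turn the left side into (s^2 + 3*s - 4)Y - (2*s + 2).
The right side is L{t^5} = 120/s^6.
So (s^2 + 3*s - 4)Y = 120/s^6 + (2*s + 2).
Isolate Y and clear denominators.

Y(s) = (2*s^7 + 2*s^6 + 120)/(s^8 + 3*s^7 - 4*s^6)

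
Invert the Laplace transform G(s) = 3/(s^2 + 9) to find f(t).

Since L{sin(3t)} = 3/(s^2 + 9), the inverse is sin(3*t).

f(t) = sin(3*t)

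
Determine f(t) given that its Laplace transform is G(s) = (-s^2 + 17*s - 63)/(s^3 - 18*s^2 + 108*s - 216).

f(t) = 3*t^2*exp(6*t)/2 + 5*t*exp(6*t) - exp(6*t)

Factor the denominator: s^3 - 18*s^2 + 108*s - 216 = (s - 6)^3.
Partial fraction decomposition gives [-1/(s - 6)] + [5/(s - 6)^2] + [3/(s - 6)^3].
Invert each term: -1/(s - 6) ↔ -e^(6t); 5/(s - 6)^2 ↔ 5t·e^(6t); 3/(s - 6)^3 ↔ (3/2)t^2·e^(6t).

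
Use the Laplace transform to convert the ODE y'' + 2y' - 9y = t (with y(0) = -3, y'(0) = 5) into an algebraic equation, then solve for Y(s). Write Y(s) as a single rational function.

Laplace-transform each side.
With L{y''} = s^2 Y - s·y(0) - y'(0) and L{y'} = sY - y(0), with y(0) = -3, y'(0) = 5: the LHS transforms to (s^2 + 2*s - 9)Y - (-3*s - 1).
The right side is L{t} = s^(-2).
So (s^2 + 2*s - 9)Y = s^(-2) + (-3*s - 1).
Isolate Y and clear denominators.

Y(s) = (-3*s^3 - s^2 + 1)/(s^4 + 2*s^3 - 9*s^2)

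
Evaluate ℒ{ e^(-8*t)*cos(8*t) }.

L{cos(8t)} = s/(s^2 + 64).
By the first shifting theorem, multiplying by e^(-8t) replaces s with s + 8.

(s + 8)/((s + 8)^2 + 64)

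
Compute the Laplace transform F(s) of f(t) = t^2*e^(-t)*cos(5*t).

F(s) = 2*(s + 1)*(s^2 + 2*s - 74)/(s^2 + 2*s + 26)^3

L{cos(5t)} = s/(s^2 + 25).
Multiplying by e^(-t) shifts s → s + 1, so L{e^(-t)*cos(5*t)} = (s + 1)/((s + 1)^2 + 25).
Then apply L{t^2·g(t)} = (-1)^2 d^2/ds^2[G(s)] with G(s) = (s + 1)/((s + 1)^2 + 25):
differentiating 2 times and applying the sign gives 2*(s + 1)*(s^2 + 2*s - 74)/(s^2 + 2*s + 26)^3.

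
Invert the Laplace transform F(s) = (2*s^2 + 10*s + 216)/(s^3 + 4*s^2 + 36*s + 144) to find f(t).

Factor the denominator: s^3 + 4*s^2 + 36*s + 144 = (s + 4)*(s^2 + 36).
Partial fraction decomposition gives [4/(s + 4)] + [-2*s/(s^2 + 36)] + [18/(s^2 + 36)].
Invert each term: 4/(s + 4) ↔ 4e^(-4t); -2·s/(s^2 + 36) ↔ -2cos(6t); 3·6/(s^2 + 36) ↔ 3sin(6t).

f(t) = 3*sin(6*t) - 2*cos(6*t) + 4*exp(-4*t)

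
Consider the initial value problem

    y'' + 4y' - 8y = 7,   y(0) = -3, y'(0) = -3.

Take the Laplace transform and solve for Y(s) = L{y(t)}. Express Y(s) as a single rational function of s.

Transform both sides with L{·}.
With L{y''} = s^2 Y - s·y(0) - y'(0) and L{y'} = sY - y(0), with y(0) = -3, y'(0) = -3: the LHS transforms to (s^2 + 4*s - 8)Y - (-3*s - 15).
The right side is L{7} = 7/s.
So (s^2 + 4*s - 8)Y = 7/s + (-3*s - 15).
Isolate Y and clear denominators.

Y(s) = (-3*s^2 - 15*s + 7)/(s^3 + 4*s^2 - 8*s)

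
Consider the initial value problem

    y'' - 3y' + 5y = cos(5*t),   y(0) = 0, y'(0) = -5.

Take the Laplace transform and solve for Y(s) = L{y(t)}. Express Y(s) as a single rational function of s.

Laplace-transform each side.
With L{y''} = s^2 Y - s·y(0) - y'(0) and L{y'} = sY - y(0), with y(0) = 0, y'(0) = -5: the LHS transforms to (s^2 - 3*s + 5)Y - (-5).
The right side is L{cos(5*t)} = s/(s^2 + 25).
So (s^2 - 3*s + 5)Y = s/(s^2 + 25) + (-5).
Solve for Y(s) and write it as one ratio of polynomials.

Y(s) = (-5*s^2 + s - 125)/(s^4 - 3*s^3 + 30*s^2 - 75*s + 125)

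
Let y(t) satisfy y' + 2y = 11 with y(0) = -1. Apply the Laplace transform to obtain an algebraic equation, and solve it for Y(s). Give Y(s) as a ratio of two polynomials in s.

Y(s) = (-s + 11)/(s^2 + 2*s)

Transform both sides with L{·}.
Using L{y'} = sY - y(0) = sY - (-1), the left side becomes (s + 2)Y - (-1).
The right side is L{11} = 11/s.
So (s + 2)Y = 11/s + (-1).
Solve for Y(s) and write it as one ratio of polynomials.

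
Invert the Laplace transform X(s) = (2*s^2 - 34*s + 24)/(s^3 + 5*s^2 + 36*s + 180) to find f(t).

Factor the denominator: s^3 + 5*s^2 + 36*s + 180 = (s + 5)*(s^2 + 36).
Partial fraction decomposition gives [4/(s + 5)] + [-2*s/(s^2 + 36)] + [-24/(s^2 + 36)].
Invert each term: 4/(s + 5) ↔ 4e^(-5t); -2·s/(s^2 + 36) ↔ -2cos(6t); -4·6/(s^2 + 36) ↔ -4sin(6t).

f(t) = -4*sin(6*t) - 2*cos(6*t) + 4*exp(-5*t)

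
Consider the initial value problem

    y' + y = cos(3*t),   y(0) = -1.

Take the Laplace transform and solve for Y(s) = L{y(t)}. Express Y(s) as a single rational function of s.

Transform both sides with L{·}.
With L{y'} = sY - y(0) = sY - (-1): the LHS transforms to (s + 1)Y - (-1).
The right side is L{cos(3*t)} = s/(s^2 + 9).
So (s + 1)Y = s/(s^2 + 9) + (-1).
Divide through and combine into a single rational function.

Y(s) = (-s^2 + s - 9)/(s^3 + s^2 + 9*s + 9)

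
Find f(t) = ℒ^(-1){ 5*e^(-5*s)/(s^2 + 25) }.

f(t) = Heaviside(t - 5)*(sin(5*t - 25))

The factor e^(-5s) signals a time shift by c = 5 (second shifting theorem).
L{sin(5t)} = 5/(s^2 + 25), so L^-1{5/(s^2 + 25)} = sin(5*t).
Hence the inverse is u(t - 5) times that function evaluated at t - 5.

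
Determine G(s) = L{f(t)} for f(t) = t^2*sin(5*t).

G(s) = 10*(3*s^2 - 25)/(s^2 + 25)^3

L{sin(5t)} = 5/(s^2 + 25).
Then apply L{t^2·g(t)} = (-1)^2 d^2/ds^2[H(s)] with H(s) = 5/(s^2 + 25):
differentiating 2 times and applying the sign gives 10*(3*s^2 - 25)/(s^2 + 25)^3.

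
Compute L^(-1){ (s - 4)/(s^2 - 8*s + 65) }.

Rewrite the denominator: s^2 - 8*s + 65 = (s - 4)^2 + 49.
The form in (s - 4) signals a first-shifting-theorem factor e^(4t).
Since L{cos(7t)} = s/(s^2 + 49), the inverse is e^(4*t)*cos(7*t).

exp(4*t)*cos(7*t)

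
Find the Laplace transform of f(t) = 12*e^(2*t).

12/(s - 2)

L{12} = 12/s.
By the first shifting theorem, multiplying by e^(2t) replaces s with s - 2.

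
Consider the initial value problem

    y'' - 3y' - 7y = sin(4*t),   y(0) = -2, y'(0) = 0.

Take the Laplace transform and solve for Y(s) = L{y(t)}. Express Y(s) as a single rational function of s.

Y(s) = (-2*s^3 + 6*s^2 - 32*s + 100)/(s^4 - 3*s^3 + 9*s^2 - 48*s - 112)

Transform both sides with L{·}.
Using L{y''} = s^2 Y - s·y(0) - y'(0) and L{y'} = sY - y(0), with y(0) = -2, y'(0) = 0, the left side becomes (s^2 - 3*s - 7)Y - (-2*s + 6).
The right side is L{sin(4*t)} = 4/(s^2 + 16).
So (s^2 - 3*s - 7)Y = 4/(s^2 + 16) + (-2*s + 6).
Isolate Y and clear denominators.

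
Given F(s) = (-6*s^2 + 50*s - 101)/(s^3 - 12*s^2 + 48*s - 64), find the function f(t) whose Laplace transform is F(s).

f(t) = 3*t^2*exp(4*t)/2 + 2*t*exp(4*t) - 6*exp(4*t)

Factor the denominator: s^3 - 12*s^2 + 48*s - 64 = (s - 4)^3.
Partial fraction decomposition gives [-6/(s - 4)] + [2/(s - 4)^2] + [3/(s - 4)^3].
Invert each term: -6/(s - 4) ↔ -6e^(4t); 2/(s - 4)^2 ↔ 2t·e^(4t); 3/(s - 4)^3 ↔ (3/2)t^2·e^(4t).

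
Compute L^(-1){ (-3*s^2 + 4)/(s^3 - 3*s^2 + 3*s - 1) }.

t^2*exp(t)/2 - 6*t*exp(t) - 3*exp(t)

Factor the denominator: s^3 - 3*s^2 + 3*s - 1 = (s - 1)^3.
Partial fraction decomposition gives [-3/(s - 1)] + [-6/(s - 1)^2] + [(s - 1)^(-3)].
Invert each term: -3/(s - 1) ↔ -3e^(t); -6/(s - 1)^2 ↔ -6t·e^(t); 1/(s - 1)^3 ↔ (1/2)t^2·e^(t).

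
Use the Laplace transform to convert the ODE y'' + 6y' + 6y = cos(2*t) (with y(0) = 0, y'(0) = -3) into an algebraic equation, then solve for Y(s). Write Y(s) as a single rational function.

Y(s) = (-3*s^2 + s - 12)/(s^4 + 6*s^3 + 10*s^2 + 24*s + 24)

Transform both sides with L{·}.
The derivative rules (L{y''} = s^2 Y - s·y(0) - y'(0) and L{y'} = sY - y(0), with y(0) = 0, y'(0) = -3) turn the left side into (s^2 + 6*s + 6)Y - (-3).
The right side is L{cos(2*t)} = s/(s^2 + 4).
So (s^2 + 6*s + 6)Y = s/(s^2 + 4) + (-3).
Isolate Y and clear denominators.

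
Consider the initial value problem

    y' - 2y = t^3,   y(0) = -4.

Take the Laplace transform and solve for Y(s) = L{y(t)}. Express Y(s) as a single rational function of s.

Laplace-transform each side.
The derivative rules (L{y'} = sY - y(0) = sY - (-4)) turn the left side into (s - 2)Y - (-4).
The right side is L{t^3} = 6/s^4.
So (s - 2)Y = 6/s^4 + (-4).
Solve for Y(s) and write it as one ratio of polynomials.

Y(s) = (-4*s^4 + 6)/(s^5 - 2*s^4)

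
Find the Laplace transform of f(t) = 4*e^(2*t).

4/(s - 2)

L{4} = 4/s.
By the first shifting theorem, multiplying by e^(2t) replaces s with s - 2.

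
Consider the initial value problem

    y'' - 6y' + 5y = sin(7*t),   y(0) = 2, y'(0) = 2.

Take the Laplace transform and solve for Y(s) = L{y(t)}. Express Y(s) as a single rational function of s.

Take the Laplace transform of both sides.
With L{y''} = s^2 Y - s·y(0) - y'(0) and L{y'} = sY - y(0), with y(0) = 2, y'(0) = 2: the LHS transforms to (s^2 - 6*s + 5)Y - (2*s - 10).
The right side is L{sin(7*t)} = 7/(s^2 + 49).
So (s^2 - 6*s + 5)Y = 7/(s^2 + 49) + (2*s - 10).
Isolate Y and clear denominators.

Y(s) = (2*s^3 - 10*s^2 + 98*s - 483)/(s^4 - 6*s^3 + 54*s^2 - 294*s + 245)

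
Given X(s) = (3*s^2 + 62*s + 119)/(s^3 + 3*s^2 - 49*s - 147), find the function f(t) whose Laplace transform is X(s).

f(t) = 5*exp(7*t) + exp(-3*t) - 3*exp(-7*t)

Factor the denominator: s^3 + 3*s^2 - 49*s - 147 = (s - 7)*(s + 3)*(s + 7).
Partial fraction decomposition gives [1/(s + 3)] + [-3/(s + 7)] + [5/(s - 7)].
Invert each term: 1/(s + 3) ↔ e^(-3t); -3/(s + 7) ↔ -3e^(-7t); 5/(s - 7) ↔ 5e^(7t).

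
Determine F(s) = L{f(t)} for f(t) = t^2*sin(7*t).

L{sin(7t)} = 7/(s^2 + 49).
Then apply L{t^2·g(t)} = (-1)^2 d^2/ds^2[G(s)] with G(s) = 7/(s^2 + 49):
differentiating 2 times and applying the sign gives 14*(3*s^2 - 49)/(s^2 + 49)^3.

F(s) = 14*(3*s^2 - 49)/(s^2 + 49)^3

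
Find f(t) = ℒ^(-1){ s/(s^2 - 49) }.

f(t) = cosh(7*t)

Since L{cosh(7t)} = s/(s^2 - 49), the inverse is cosh(7*t).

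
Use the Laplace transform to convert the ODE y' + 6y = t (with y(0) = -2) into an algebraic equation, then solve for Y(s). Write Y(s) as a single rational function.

Apply the Laplace transform to the equation.
Using L{y'} = sY - y(0) = sY - (-2), the left side becomes (s + 6)Y - (-2).
The right side is L{t} = s^(-2).
So (s + 6)Y = s^(-2) + (-2).
Divide through and combine into a single rational function.

Y(s) = (-2*s^2 + 1)/(s^3 + 6*s^2)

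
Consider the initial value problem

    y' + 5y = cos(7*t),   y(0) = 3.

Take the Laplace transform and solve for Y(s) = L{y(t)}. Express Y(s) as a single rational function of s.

Transform both sides with L{·}.
The derivative rules (L{y'} = sY - y(0) = sY - 3) turn the left side into (s + 5)Y - (3).
The right side is L{cos(7*t)} = s/(s^2 + 49).
So (s + 5)Y = s/(s^2 + 49) + (3).
Solve for Y(s) and write it as one ratio of polynomials.

Y(s) = (3*s^2 + s + 147)/(s^3 + 5*s^2 + 49*s + 245)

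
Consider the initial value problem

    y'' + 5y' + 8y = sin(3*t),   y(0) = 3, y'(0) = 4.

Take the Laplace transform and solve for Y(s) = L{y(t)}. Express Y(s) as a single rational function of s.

Y(s) = (3*s^3 + 19*s^2 + 27*s + 174)/(s^4 + 5*s^3 + 17*s^2 + 45*s + 72)

Laplace-transform each side.
Using L{y''} = s^2 Y - s·y(0) - y'(0) and L{y'} = sY - y(0), with y(0) = 3, y'(0) = 4, the left side becomes (s^2 + 5*s + 8)Y - (3*s + 19).
The right side is L{sin(3*t)} = 3/(s^2 + 9).
So (s^2 + 5*s + 8)Y = 3/(s^2 + 9) + (3*s + 19).
Divide through and combine into a single rational function.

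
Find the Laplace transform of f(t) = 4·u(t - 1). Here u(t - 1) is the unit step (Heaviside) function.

By the second shifting theorem, L{u(t - c)·g(t - c)} = e^(-cs)·G(s) with c = 1 and G(s) = L{g(t)}.
L{4} = 4/s.

4*exp(-s)/s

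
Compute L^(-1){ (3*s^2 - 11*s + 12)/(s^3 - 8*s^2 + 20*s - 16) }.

-t*exp(2*t) + 4*exp(4*t) - exp(2*t)

Factor the denominator: s^3 - 8*s^2 + 20*s - 16 = (s - 4)*(s - 2)^2.
Partial fraction decomposition gives [-1/(s - 2)] + [-1/(s - 2)^2] + [4/(s - 4)].
Invert each term: -1/(s - 2) ↔ -e^(2t); -1/(s - 2)^2 ↔ -t·e^(2t); 4/(s - 4) ↔ 4e^(4t).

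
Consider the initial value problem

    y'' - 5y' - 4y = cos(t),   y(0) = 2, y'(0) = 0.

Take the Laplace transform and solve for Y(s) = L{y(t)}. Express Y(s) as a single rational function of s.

Y(s) = (2*s^3 - 10*s^2 + 3*s - 10)/(s^4 - 5*s^3 - 3*s^2 - 5*s - 4)

Laplace-transform each side.
The derivative rules (L{y''} = s^2 Y - s·y(0) - y'(0) and L{y'} = sY - y(0), with y(0) = 2, y'(0) = 0) turn the left side into (s^2 - 5*s - 4)Y - (2*s - 10).
The right side is L{cos(t)} = s/(s^2 + 1).
So (s^2 - 5*s - 4)Y = s/(s^2 + 1) + (2*s - 10).
Solve for Y(s) and write it as one ratio of polynomials.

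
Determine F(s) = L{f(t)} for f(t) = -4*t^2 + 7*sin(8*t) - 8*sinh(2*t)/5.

The transform is linear, so treat each term independently.
(7)·[L{sin(8t)} = 8/(s^2 + 64)]; (-8/5)·[L{sinh(2t)} = 2/(s^2 - 4)]; (-4)·[L{t^2} = 2!/s^3 = 2/s^3].

F(s) = 56/(s^2 + 64) - 16/(5*(s^2 - 4)) - 8/s^3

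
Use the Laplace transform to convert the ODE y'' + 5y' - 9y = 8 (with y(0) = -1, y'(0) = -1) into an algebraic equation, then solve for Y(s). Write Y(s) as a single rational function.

Laplace-transform each side.
Using L{y''} = s^2 Y - s·y(0) - y'(0) and L{y'} = sY - y(0), with y(0) = -1, y'(0) = -1, the left side becomes (s^2 + 5*s - 9)Y - (-s - 6).
The right side is L{8} = 8/s.
So (s^2 + 5*s - 9)Y = 8/s + (-s - 6).
Divide through and combine into a single rational function.

Y(s) = (-s^2 - 6*s + 8)/(s^3 + 5*s^2 - 9*s)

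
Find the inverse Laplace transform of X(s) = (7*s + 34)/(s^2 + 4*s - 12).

6*exp(2*t) + exp(-6*t)

Factor the denominator: s^2 + 4*s - 12 = (s - 2)*(s + 6).
Partial fraction decomposition gives [6/(s - 2)] + [1/(s + 6)].
Invert each term: 6/(s - 2) ↔ 6e^(2t); 1/(s + 6) ↔ e^(-6t).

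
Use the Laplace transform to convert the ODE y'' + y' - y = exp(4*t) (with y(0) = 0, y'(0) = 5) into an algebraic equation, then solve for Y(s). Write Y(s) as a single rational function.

Y(s) = (5*s - 19)/(s^3 - 3*s^2 - 5*s + 4)

Transform both sides with L{·}.
With L{y''} = s^2 Y - s·y(0) - y'(0) and L{y'} = sY - y(0), with y(0) = 0, y'(0) = 5: the LHS transforms to (s^2 + s - 1)Y - (5).
The right side is L{exp(4*t)} = 1/(s - 4).
So (s^2 + s - 1)Y = 1/(s - 4) + (5).
Divide through and combine into a single rational function.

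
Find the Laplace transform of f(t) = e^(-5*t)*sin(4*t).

L{sin(4t)} = 4/(s^2 + 16).
By the first shifting theorem, multiplying by e^(-5t) replaces s with s + 5.

4/((s + 5)^2 + 16)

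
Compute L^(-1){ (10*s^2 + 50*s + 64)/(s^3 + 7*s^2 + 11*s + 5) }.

Factor the denominator: s^3 + 7*s^2 + 11*s + 5 = (s + 1)^2*(s + 5).
Partial fraction decomposition gives [6/(s + 1)] + [6/(s + 1)^2] + [4/(s + 5)].
Invert each term: 6/(s + 1) ↔ 6e^(-t); 6/(s + 1)^2 ↔ 6t·e^(-t); 4/(s + 5) ↔ 4e^(-5t).

6*t*exp(-t) + 6*exp(-t) + 4*exp(-5*t)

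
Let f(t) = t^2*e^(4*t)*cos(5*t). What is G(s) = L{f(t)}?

L{cos(5t)} = s/(s^2 + 25).
Multiplying by e^(4t) shifts s → s - 4, so L{e^(4*t)*cos(5*t)} = (s - 4)/((s - 4)^2 + 25).
Then apply L{t^2·g(t)} = (-1)^2 d^2/ds^2[H(s)] with H(s) = (s - 4)/((s - 4)^2 + 25):
differentiating 2 times and applying the sign gives 2*(s - 4)*(s^2 - 8*s - 59)/(s^2 - 8*s + 41)^3.

G(s) = 2*(s - 4)*(s^2 - 8*s - 59)/(s^2 - 8*s + 41)^3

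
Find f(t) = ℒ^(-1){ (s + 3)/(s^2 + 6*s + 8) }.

f(t) = exp(-3*t)*cosh(t)

Rewrite the denominator: s^2 + 6*s + 8 = (s + 3)^2 - 1.
The form in (s + 3) signals a first-shifting-theorem factor e^(-3t).
Since L{cosh(t)} = s/(s^2 - 1), the inverse is e^(-3*t)*cosh(t).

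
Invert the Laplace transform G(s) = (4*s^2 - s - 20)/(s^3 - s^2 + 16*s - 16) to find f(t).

f(t) = -exp(t) + sin(4*t) + 5*cos(4*t)

Factor the denominator: s^3 - s^2 + 16*s - 16 = (s - 1)*(s^2 + 16).
Partial fraction decomposition gives [-1/(s - 1)] + [5*s/(s^2 + 16)] + [4/(s^2 + 16)].
Invert each term: -1/(s - 1) ↔ -e^(t); 5·s/(s^2 + 16) ↔ 5cos(4t); 1·4/(s^2 + 16) ↔ sin(4t).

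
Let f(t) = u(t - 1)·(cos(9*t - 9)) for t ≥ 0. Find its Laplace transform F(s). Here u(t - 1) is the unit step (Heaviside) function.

F(s) = s*exp(-s)/(s^2 + 81)

By the second shifting theorem, L{u(t - c)·g(t - c)} = e^(-cs)·G(s) with c = 1 and G(s) = L{g(t)}.
L{cos(9t)} = s/(s^2 + 81).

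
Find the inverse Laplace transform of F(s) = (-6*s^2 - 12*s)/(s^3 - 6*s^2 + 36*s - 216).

Factor the denominator: s^3 - 6*s^2 + 36*s - 216 = (s - 6)*(s^2 + 36).
Partial fraction decomposition gives [-4/(s - 6)] + [-2*s/(s^2 + 36)] + [-24/(s^2 + 36)].
Invert each term: -4/(s - 6) ↔ -4e^(6t); -2·s/(s^2 + 36) ↔ -2cos(6t); -4·6/(s^2 + 36) ↔ -4sin(6t).

-4*exp(6*t) - 4*sin(6*t) - 2*cos(6*t)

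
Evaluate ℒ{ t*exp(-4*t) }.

L{e^(-4t)} = 1/(s + 4).
Then apply L{t·g(t)} = -d/ds[G(s)] with G(s) = 1/(s + 4):
differentiating 1 time and applying the sign gives (s + 4)^(-2).

(s + 4)^(-2)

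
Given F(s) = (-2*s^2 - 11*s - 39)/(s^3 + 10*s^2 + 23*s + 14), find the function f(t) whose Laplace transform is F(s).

f(t) = -5*exp(-t) + 5*exp(-2*t) - 2*exp(-7*t)

Factor the denominator: s^3 + 10*s^2 + 23*s + 14 = (s + 1)*(s + 2)*(s + 7).
Partial fraction decomposition gives [5/(s + 2)] + [-2/(s + 7)] + [-5/(s + 1)].
Invert each term: 5/(s + 2) ↔ 5e^(-2t); -2/(s + 7) ↔ -2e^(-7t); -5/(s + 1) ↔ -5e^(-t).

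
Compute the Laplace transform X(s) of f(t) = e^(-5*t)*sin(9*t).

L{sin(9t)} = 9/(s^2 + 81).
By the first shifting theorem, multiplying by e^(-5t) replaces s with s + 5.

X(s) = 9/((s + 5)^2 + 81)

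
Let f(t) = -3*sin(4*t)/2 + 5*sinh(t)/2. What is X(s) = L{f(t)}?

By linearity of the Laplace transform, transform each term separately.
(-3/2)·[L{sin(4t)} = 4/(s^2 + 16)]; (5/2)·[L{sinh(t)} = 1/(s^2 - 1)].

X(s) = -6/(s^2 + 16) + 5/(2*(s^2 - 1))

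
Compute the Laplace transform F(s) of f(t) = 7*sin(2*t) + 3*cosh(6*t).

By linearity of the Laplace transform, transform each term separately.
(3)·[L{cosh(6t)} = s/(s^2 - 36)]; (7)·[L{sin(2t)} = 2/(s^2 + 4)].

F(s) = 3*s/(s^2 - 36) + 14/(s^2 + 4)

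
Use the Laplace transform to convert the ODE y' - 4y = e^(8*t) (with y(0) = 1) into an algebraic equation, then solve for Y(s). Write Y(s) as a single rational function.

Y(s) = (s - 7)/(s^2 - 12*s + 32)

Take the Laplace transform of both sides.
With L{y'} = sY - y(0) = sY - 1: the LHS transforms to (s - 4)Y - (1).
The right side is L{e^(8*t)} = 1/(s - 8).
So (s - 4)Y = 1/(s - 8) + (1).
Divide through and combine into a single rational function.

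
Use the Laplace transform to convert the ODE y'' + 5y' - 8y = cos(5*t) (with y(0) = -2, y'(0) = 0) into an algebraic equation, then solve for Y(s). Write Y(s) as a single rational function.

Apply the Laplace transform to the equation.
The derivative rules (L{y''} = s^2 Y - s·y(0) - y'(0) and L{y'} = sY - y(0), with y(0) = -2, y'(0) = 0) turn the left side into (s^2 + 5*s - 8)Y - (-2*s - 10).
The right side is L{cos(5*t)} = s/(s^2 + 25).
So (s^2 + 5*s - 8)Y = s/(s^2 + 25) + (-2*s - 10).
Isolate Y and clear denominators.

Y(s) = (-2*s^3 - 10*s^2 - 49*s - 250)/(s^4 + 5*s^3 + 17*s^2 + 125*s - 200)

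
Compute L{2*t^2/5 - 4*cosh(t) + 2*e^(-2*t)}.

-4*s/(s^2 - 1) + 2/(s + 2) + 4/(5*s^3)

The transform is linear, so treat each term independently.
(-4)·[L{cosh(t)} = s/(s^2 - 1)]; (2)·[L{e^(-2t)} = 1/(s + 2)]; (2/5)·[L{t^2} = 2!/s^3 = 2/s^3].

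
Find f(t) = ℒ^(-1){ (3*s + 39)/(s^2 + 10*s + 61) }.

Complete the square in the denominator: s^2 + 10*s + 61 = (s + 5)^2 + 6^2.
Split the numerator to match: 3*s + 39 = 3·(s + 5) + 4·6.
Invert each term: 3·(s + 5)/((s + 5)^2 + 36) ↔ 3e^(-5t)cos(6t); 4·6/((s + 5)^2 + 36) ↔ 4e^(-5t)sin(6t).

f(t) = 4*exp(-5*t)*sin(6*t) + 3*exp(-5*t)*cos(6*t)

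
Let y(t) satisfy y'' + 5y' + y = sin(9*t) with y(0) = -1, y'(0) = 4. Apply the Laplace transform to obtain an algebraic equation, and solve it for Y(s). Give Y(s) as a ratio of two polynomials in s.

Y(s) = (-s^3 - s^2 - 81*s - 72)/(s^4 + 5*s^3 + 82*s^2 + 405*s + 81)

Take the Laplace transform of both sides.
Using L{y''} = s^2 Y - s·y(0) - y'(0) and L{y'} = sY - y(0), with y(0) = -1, y'(0) = 4, the left side becomes (s^2 + 5*s + 1)Y - (-s - 1).
The right side is L{sin(9*t)} = 9/(s^2 + 81).
So (s^2 + 5*s + 1)Y = 9/(s^2 + 81) + (-s - 1).
Isolate Y and clear denominators.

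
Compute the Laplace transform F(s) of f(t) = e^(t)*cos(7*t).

F(s) = (s - 1)/((s - 1)^2 + 49)

L{cos(7t)} = s/(s^2 + 49).
By the first shifting theorem, multiplying by e^(t) replaces s with s - 1.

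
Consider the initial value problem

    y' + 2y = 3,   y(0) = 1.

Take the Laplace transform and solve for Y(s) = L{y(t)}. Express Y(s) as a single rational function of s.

Transform both sides with L{·}.
Using L{y'} = sY - y(0) = sY - 1, the left side becomes (s + 2)Y - (1).
The right side is L{3} = 3/s.
So (s + 2)Y = 3/s + (1).
Divide through and combine into a single rational function.

Y(s) = (s + 3)/(s^2 + 2*s)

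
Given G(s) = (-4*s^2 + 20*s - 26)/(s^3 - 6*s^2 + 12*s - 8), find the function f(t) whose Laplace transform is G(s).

Factor the denominator: s^3 - 6*s^2 + 12*s - 8 = (s - 2)^3.
Partial fraction decomposition gives [-4/(s - 2)] + [4/(s - 2)^2] + [-2/(s - 2)^3].
Invert each term: -4/(s - 2) ↔ -4e^(2t); 4/(s - 2)^2 ↔ 4t·e^(2t); -2/(s - 2)^3 ↔ (-1)t^2·e^(2t).

f(t) = -t^2*exp(2*t) + 4*t*exp(2*t) - 4*exp(2*t)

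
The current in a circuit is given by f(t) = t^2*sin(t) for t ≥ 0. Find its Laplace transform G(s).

G(s) = 2*(3*s^2 - 1)/(s^2 + 1)^3

L{sin(t)} = 1/(s^2 + 1).
Then apply L{t^2·g(t)} = (-1)^2 d^2/ds^2[H(s)] with H(s) = 1/(s^2 + 1):
differentiating 2 times and applying the sign gives 2*(3*s^2 - 1)/(s^2 + 1)^3.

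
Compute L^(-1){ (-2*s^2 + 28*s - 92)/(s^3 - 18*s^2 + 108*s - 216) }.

Factor the denominator: s^3 - 18*s^2 + 108*s - 216 = (s - 6)^3.
Partial fraction decomposition gives [-2/(s - 6)] + [4/(s - 6)^2] + [4/(s - 6)^3].
Invert each term: -2/(s - 6) ↔ -2e^(6t); 4/(s - 6)^2 ↔ 4t·e^(6t); 4/(s - 6)^3 ↔ (2)t^2·e^(6t).

2*t^2*exp(6*t) + 4*t*exp(6*t) - 2*exp(6*t)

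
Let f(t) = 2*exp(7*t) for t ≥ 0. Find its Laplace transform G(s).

L{2} = 2/s.
By the first shifting theorem, multiplying by e^(7t) replaces s with s - 7.

G(s) = 2/(s - 7)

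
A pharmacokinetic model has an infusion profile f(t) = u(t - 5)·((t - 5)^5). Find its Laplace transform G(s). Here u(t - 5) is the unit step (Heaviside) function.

By the second shifting theorem, L{u(t - c)·g(t - c)} = e^(-cs)·H(s) with c = 5 and H(s) = L{g(t)}.
L{t^5} = 5!/s^6 = 120/s^6.

G(s) = 120*exp(-5*s)/s^6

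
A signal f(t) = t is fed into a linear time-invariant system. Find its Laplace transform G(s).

L{t} = 1!/s^2 = 1/s^2.

G(s) = s^(-2)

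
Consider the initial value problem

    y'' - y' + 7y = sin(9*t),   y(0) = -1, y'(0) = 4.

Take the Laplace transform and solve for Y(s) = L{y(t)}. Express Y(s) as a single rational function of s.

Apply the Laplace transform to the equation.
The derivative rules (L{y''} = s^2 Y - s·y(0) - y'(0) and L{y'} = sY - y(0), with y(0) = -1, y'(0) = 4) turn the left side into (s^2 - s + 7)Y - (-s + 5).
The right side is L{sin(9*t)} = 9/(s^2 + 81).
So (s^2 - s + 7)Y = 9/(s^2 + 81) + (-s + 5).
Solve for Y(s) and write it as one ratio of polynomials.

Y(s) = (-s^3 + 5*s^2 - 81*s + 414)/(s^4 - s^3 + 88*s^2 - 81*s + 567)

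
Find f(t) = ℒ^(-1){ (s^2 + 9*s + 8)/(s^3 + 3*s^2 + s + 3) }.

Factor the denominator: s^3 + 3*s^2 + s + 3 = (s + 3)*(s^2 + 1).
Partial fraction decomposition gives [-1/(s + 3)] + [2*s/(s^2 + 1)] + [3/(s^2 + 1)].
Invert each term: -1/(s + 3) ↔ -e^(-3t); 2·s/(s^2 + 1) ↔ 2cos(t); 3·1/(s^2 + 1) ↔ 3sin(t).

f(t) = 3*sin(t) + 2*cos(t) - exp(-3*t)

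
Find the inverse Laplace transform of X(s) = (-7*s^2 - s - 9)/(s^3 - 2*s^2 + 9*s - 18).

-3*exp(2*t) - 3*sin(3*t) - 4*cos(3*t)

Factor the denominator: s^3 - 2*s^2 + 9*s - 18 = (s - 2)*(s^2 + 9).
Partial fraction decomposition gives [-3/(s - 2)] + [-4*s/(s^2 + 9)] + [-9/(s^2 + 9)].
Invert each term: -3/(s - 2) ↔ -3e^(2t); -4·s/(s^2 + 9) ↔ -4cos(3t); -3·3/(s^2 + 9) ↔ -3sin(3t).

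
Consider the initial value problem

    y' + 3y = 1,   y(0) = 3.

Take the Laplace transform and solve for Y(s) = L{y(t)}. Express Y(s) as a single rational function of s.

Take the Laplace transform of both sides.
The derivative rules (L{y'} = sY - y(0) = sY - 3) turn the left side into (s + 3)Y - (3).
The right side is L{1} = 1/s.
So (s + 3)Y = 1/s + (3).
Divide through and combine into a single rational function.

Y(s) = (3*s + 1)/(s^2 + 3*s)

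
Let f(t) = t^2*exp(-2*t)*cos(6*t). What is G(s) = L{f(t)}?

G(s) = 2*(s + 2)*(s^2 + 4*s - 104)/(s^2 + 4*s + 40)^3

L{cos(6t)} = s/(s^2 + 36).
Multiplying by e^(-2t) shifts s → s + 2, so L{exp(-2*t)*cos(6*t)} = (s + 2)/((s + 2)^2 + 36).
Then apply L{t^2·g(t)} = (-1)^2 d^2/ds^2[H(s)] with H(s) = (s + 2)/((s + 2)^2 + 36):
differentiating 2 times and applying the sign gives 2*(s + 2)*(s^2 + 4*s - 104)/(s^2 + 4*s + 40)^3.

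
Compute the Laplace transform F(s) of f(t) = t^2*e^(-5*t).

F(s) = 2/(s + 5)^3

L{t^2} = 2!/s^3 = 2/s^3.
By the first shifting theorem, multiplying by e^(-5t) replaces s with s + 5.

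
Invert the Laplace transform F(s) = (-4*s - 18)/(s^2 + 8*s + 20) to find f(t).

Complete the square in the denominator: s^2 + 8*s + 20 = (s + 4)^2 + 2^2.
Split the numerator to match: -4*s - 18 = -4·(s + 4) - 1·2.
Invert each term: -4·(s + 4)/((s + 4)^2 + 4) ↔ -4e^(-4t)cos(2t); -1·2/((s + 4)^2 + 4) ↔ -e^(-4t)sin(2t).

f(t) = -exp(-4*t)*sin(2*t) - 4*exp(-4*t)*cos(2*t)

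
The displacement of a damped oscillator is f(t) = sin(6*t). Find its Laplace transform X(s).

X(s) = 6/(s^2 + 36)

L{sin(6t)} = 6/(s^2 + 36).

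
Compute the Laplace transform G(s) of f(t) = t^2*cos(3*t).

G(s) = 2*s*(s^2 - 27)/(s^2 + 9)^3

L{cos(3t)} = s/(s^2 + 9).
Then apply L{t^2·g(t)} = (-1)^2 d^2/ds^2[H(s)] with H(s) = s/(s^2 + 9):
differentiating 2 times and applying the sign gives 2*s*(s^2 - 27)/(s^2 + 9)^3.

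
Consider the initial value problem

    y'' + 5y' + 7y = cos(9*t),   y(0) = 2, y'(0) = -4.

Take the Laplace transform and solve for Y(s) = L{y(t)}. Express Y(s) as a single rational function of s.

Transform both sides with L{·}.
The derivative rules (L{y''} = s^2 Y - s·y(0) - y'(0) and L{y'} = sY - y(0), with y(0) = 2, y'(0) = -4) turn the left side into (s^2 + 5*s + 7)Y - (2*s + 6).
The right side is L{cos(9*t)} = s/(s^2 + 81).
So (s^2 + 5*s + 7)Y = s/(s^2 + 81) + (2*s + 6).
Divide through and combine into a single rational function.

Y(s) = (2*s^3 + 6*s^2 + 163*s + 486)/(s^4 + 5*s^3 + 88*s^2 + 405*s + 567)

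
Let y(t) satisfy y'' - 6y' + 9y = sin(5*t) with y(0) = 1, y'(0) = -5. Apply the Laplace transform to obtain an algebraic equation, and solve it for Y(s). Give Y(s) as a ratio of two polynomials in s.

Y(s) = (s^3 - 11*s^2 + 25*s - 270)/(s^4 - 6*s^3 + 34*s^2 - 150*s + 225)

Laplace-transform each side.
Using L{y''} = s^2 Y - s·y(0) - y'(0) and L{y'} = sY - y(0), with y(0) = 1, y'(0) = -5, the left side becomes (s^2 - 6*s + 9)Y - (s - 11).
The right side is L{sin(5*t)} = 5/(s^2 + 25).
So (s^2 - 6*s + 9)Y = 5/(s^2 + 25) + (s - 11).
Isolate Y and clear denominators.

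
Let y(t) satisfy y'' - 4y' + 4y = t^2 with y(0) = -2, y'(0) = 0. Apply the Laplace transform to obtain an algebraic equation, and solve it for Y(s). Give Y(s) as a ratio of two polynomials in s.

Transform both sides with L{·}.
Using L{y''} = s^2 Y - s·y(0) - y'(0) and L{y'} = sY - y(0), with y(0) = -2, y'(0) = 0, the left side becomes (s^2 - 4*s + 4)Y - (-2*s + 8).
The right side is L{t^2} = 2/s^3.
So (s^2 - 4*s + 4)Y = 2/s^3 + (-2*s + 8).
Isolate Y and clear denominators.

Y(s) = (-2*s^4 + 8*s^3 + 2)/(s^5 - 4*s^4 + 4*s^3)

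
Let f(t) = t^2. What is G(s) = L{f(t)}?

G(s) = 2/s^3

L{t^2} = 2!/s^3 = 2/s^3.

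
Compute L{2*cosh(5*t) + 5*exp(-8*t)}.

By linearity of the Laplace transform, transform each term separately.
(2)·[L{cosh(5t)} = s/(s^2 - 25)]; (5)·[L{e^(-8t)} = 1/(s + 8)].

2*s/(s^2 - 25) + 5/(s + 8)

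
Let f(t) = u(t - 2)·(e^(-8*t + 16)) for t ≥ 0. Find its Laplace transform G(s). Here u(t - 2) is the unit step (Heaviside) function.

By the second shifting theorem, L{u(t - c)·g(t - c)} = e^(-cs)·H(s) with c = 2 and H(s) = L{g(t)}.
L{e^(-8t)} = 1/(s + 8).

G(s) = exp(-2*s)/(s + 8)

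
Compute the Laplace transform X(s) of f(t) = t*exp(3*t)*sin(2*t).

L{sin(2t)} = 2/(s^2 + 4).
Multiplying by e^(3t) shifts s → s - 3, so L{exp(3*t)*sin(2*t)} = 2/((s - 3)^2 + 4).
Then apply L{t·g(t)} = -d/ds[G(s)] with G(s) = 2/((s - 3)^2 + 4):
differentiating 1 time and applying the sign gives 4*(s - 3)/(s^2 - 6*s + 13)^2.

X(s) = 4*(s - 3)/(s^2 - 6*s + 13)^2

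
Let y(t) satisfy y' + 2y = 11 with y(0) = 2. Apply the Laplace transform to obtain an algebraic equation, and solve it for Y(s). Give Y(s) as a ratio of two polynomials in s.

Take the Laplace transform of both sides.
The derivative rules (L{y'} = sY - y(0) = sY - 2) turn the left side into (s + 2)Y - (2).
The right side is L{11} = 11/s.
So (s + 2)Y = 11/s + (2).
Divide through and combine into a single rational function.

Y(s) = (2*s + 11)/(s^2 + 2*s)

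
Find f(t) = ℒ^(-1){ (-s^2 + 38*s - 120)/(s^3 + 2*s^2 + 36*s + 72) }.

Factor the denominator: s^3 + 2*s^2 + 36*s + 72 = (s + 2)*(s^2 + 36).
Partial fraction decomposition gives [-5/(s + 2)] + [4*s/(s^2 + 36)] + [30/(s^2 + 36)].
Invert each term: -5/(s + 2) ↔ -5e^(-2t); 4·s/(s^2 + 36) ↔ 4cos(6t); 5·6/(s^2 + 36) ↔ 5sin(6t).

f(t) = 5*sin(6*t) + 4*cos(6*t) - 5*exp(-2*t)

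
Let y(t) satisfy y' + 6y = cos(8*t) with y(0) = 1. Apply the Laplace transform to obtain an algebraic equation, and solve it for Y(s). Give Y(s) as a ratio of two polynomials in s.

Y(s) = (s^2 + s + 64)/(s^3 + 6*s^2 + 64*s + 384)

Transform both sides with L{·}.
Using L{y'} = sY - y(0) = sY - 1, the left side becomes (s + 6)Y - (1).
The right side is L{cos(8*t)} = s/(s^2 + 64).
So (s + 6)Y = s/(s^2 + 64) + (1).
Divide through and combine into a single rational function.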